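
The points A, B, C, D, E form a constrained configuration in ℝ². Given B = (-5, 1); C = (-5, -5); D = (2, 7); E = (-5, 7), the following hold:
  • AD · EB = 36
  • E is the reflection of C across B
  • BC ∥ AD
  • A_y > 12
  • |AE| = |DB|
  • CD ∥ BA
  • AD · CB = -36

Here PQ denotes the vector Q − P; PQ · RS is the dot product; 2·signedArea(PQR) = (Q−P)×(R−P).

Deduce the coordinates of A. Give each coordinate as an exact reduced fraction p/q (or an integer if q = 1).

1. A_x = 2  [BC ∥ AD ∩ CD ∥ BA]
2. A_y = 13  [BC ∥ AD ∩ CD ∥ BA]
   → A = (2, 13)

A = (2, 13)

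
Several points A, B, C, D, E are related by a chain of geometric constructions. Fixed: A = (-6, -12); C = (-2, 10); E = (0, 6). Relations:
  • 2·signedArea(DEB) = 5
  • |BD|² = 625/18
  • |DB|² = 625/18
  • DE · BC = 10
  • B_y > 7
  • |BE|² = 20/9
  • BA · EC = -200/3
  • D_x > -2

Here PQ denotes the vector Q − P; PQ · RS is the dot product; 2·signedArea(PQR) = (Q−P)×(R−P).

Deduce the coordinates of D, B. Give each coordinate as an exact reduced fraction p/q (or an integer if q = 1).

1. B_x = -2/3  [line 2·x + -4·y + 92/3 = 0 ∩ |BE|² = 20/9]
2. B_y = 22/3  [line 2·x + -4·y + 92/3 = 0 ∩ |BE|² = 20/9]
   → B = (-2/3, 22/3)
3. D_x = -3/2  [DE · BC = 10 ∩ 2·signedArea(DEB) = 5]
4. D_y = 3/2  [DE · BC = 10 ∩ 2·signedArea(DEB) = 5]
   → D = (-3/2, 3/2)

B = (-2/3, 22/3)
D = (-3/2, 3/2)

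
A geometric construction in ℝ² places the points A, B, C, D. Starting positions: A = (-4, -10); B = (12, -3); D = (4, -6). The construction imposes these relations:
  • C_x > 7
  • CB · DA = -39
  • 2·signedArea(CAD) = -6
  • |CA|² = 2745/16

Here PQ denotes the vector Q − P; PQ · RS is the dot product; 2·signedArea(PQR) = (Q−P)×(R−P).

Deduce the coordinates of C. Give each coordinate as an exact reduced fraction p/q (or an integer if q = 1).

C = (8, -19/4)

1. C_x = 8  [CB · DA = -39 ∩ 2·signedArea(CAD) = -6]
2. C_y = -19/4  [CB · DA = -39 ∩ 2·signedArea(CAD) = -6]
   → C = (8, -19/4)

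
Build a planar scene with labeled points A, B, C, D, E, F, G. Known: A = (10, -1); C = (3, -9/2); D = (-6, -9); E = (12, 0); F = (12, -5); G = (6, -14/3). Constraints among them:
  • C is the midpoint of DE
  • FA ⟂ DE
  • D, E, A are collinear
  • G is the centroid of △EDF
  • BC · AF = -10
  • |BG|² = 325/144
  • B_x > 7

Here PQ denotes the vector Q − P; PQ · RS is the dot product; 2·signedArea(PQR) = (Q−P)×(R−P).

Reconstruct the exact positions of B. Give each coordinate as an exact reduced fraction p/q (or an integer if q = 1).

B = (15/2, -19/4)

1. B_x = 15/2  [line -2·x + 4·y + 34 = 0 ∩ |BG|² = 325/144]
2. B_y = -19/4  [line -2·x + 4·y + 34 = 0 ∩ |BG|² = 325/144]
   → B = (15/2, -19/4)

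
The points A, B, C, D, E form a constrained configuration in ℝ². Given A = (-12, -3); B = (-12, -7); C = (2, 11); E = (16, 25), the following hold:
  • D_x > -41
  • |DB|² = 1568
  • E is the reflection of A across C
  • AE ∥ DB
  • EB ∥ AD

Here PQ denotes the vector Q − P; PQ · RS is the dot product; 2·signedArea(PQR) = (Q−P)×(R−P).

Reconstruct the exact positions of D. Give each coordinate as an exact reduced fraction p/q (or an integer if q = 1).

1. D_x = -40  [AE ∥ DB ∩ EB ∥ AD]
2. D_y = -35  [AE ∥ DB ∩ EB ∥ AD]
   → D = (-40, -35)

D = (-40, -35)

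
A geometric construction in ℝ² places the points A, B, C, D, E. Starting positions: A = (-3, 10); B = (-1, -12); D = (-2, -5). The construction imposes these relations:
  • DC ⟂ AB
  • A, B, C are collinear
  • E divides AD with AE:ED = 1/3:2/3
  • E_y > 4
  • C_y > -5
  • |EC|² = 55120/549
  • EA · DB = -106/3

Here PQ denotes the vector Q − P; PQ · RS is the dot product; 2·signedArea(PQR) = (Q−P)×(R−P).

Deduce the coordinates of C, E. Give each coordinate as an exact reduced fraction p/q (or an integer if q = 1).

1. C_x = -100/61  [A, B, C are collinear ∩ DC ⟂ AB]
2. C_y = -303/61  [A, B, C are collinear ∩ DC ⟂ AB]
   → C = (-100/61, -303/61)
3. E_x = -8/3  [E divides AD with AE:ED = 1/3:2/3]
4. E_y = 5  [E divides AD with AE:ED = 1/3:2/3]
   → E = (-8/3, 5)

C = (-100/61, -303/61)
E = (-8/3, 5)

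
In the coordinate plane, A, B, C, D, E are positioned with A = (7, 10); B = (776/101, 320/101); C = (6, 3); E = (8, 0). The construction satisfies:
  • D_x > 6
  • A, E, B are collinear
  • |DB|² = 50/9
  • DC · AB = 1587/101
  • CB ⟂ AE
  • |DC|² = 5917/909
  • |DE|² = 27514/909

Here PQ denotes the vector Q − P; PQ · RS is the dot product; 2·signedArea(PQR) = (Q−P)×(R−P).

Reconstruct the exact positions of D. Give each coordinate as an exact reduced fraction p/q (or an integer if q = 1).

D = (2089/303, 1633/303)

1. D_x = 2089/303  [line -69/101·x + 690/101·y + -3243/101 = 0 ∩ |DC|² = 5917/909]
2. D_y = 1633/303  [line -69/101·x + 690/101·y + -3243/101 = 0 ∩ |DC|² = 5917/909]
   → D = (2089/303, 1633/303)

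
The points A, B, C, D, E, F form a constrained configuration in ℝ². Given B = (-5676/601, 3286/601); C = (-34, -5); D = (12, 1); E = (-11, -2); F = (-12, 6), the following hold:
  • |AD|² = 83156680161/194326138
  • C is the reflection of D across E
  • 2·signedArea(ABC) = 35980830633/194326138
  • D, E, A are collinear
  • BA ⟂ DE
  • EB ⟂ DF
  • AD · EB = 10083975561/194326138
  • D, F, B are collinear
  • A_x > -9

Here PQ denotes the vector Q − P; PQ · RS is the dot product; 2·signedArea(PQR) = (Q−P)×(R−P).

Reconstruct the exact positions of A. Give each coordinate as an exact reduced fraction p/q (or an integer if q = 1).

1. A_x = -2752431/323338  [D, E, A are collinear ∩ BA ⟂ DE]
2. A_y = -541769/323338  [D, E, A are collinear ∩ BA ⟂ DE]
   → A = (-2752431/323338, -541769/323338)

A = (-2752431/323338, -541769/323338)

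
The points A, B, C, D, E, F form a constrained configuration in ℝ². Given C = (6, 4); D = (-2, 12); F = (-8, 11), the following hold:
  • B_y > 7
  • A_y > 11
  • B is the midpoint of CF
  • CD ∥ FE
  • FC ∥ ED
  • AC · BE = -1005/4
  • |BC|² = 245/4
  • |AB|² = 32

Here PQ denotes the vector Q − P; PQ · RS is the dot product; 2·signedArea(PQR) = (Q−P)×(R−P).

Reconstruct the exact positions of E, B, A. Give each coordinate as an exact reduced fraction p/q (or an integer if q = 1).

A = (-5, 23/2)
B = (-1, 15/2)
E = (-16, 19)

1. E_x = -16  [FC ∥ ED ∩ CD ∥ FE]
2. E_y = 19  [FC ∥ ED ∩ CD ∥ FE]
   → E = (-16, 19)
3. B_x = -1  [B is the midpoint of CF]
4. B_y = 15/2  [B is the midpoint of CF]
   → B = (-1, 15/2)
5. A_x = -5  [line 15·x + -23/2·y + 829/4 = 0 ∩ |AB|² = 32]
6. A_y = 23/2  [line 15·x + -23/2·y + 829/4 = 0 ∩ |AB|² = 32]
   → A = (-5, 23/2)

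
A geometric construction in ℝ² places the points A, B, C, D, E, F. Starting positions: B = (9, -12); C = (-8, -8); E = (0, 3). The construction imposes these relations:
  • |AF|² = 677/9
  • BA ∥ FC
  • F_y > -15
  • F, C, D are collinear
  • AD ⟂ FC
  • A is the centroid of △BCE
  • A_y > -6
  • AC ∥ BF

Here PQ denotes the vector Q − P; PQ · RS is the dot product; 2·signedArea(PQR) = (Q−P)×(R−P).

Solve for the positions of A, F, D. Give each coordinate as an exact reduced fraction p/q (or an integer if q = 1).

1. A_x = 1/3  [A is the centroid of △BCE]
2. A_y = -17/3  [A is the centroid of △BCE]
   → A = (1/3, -17/3)
3. F_x = 2/3  [BA ∥ FC ∩ AC ∥ BF]
4. F_y = -43/3  [BA ∥ FC ∩ AC ∥ BF]
   → F = (2/3, -43/3)
5. D_x = -11446/3111  [F, C, D are collinear ∩ AD ⟂ FC]
6. D_y = -34711/3111  [F, C, D are collinear ∩ AD ⟂ FC]
   → D = (-11446/3111, -34711/3111)

A = (1/3, -17/3)
D = (-11446/3111, -34711/3111)
F = (2/3, -43/3)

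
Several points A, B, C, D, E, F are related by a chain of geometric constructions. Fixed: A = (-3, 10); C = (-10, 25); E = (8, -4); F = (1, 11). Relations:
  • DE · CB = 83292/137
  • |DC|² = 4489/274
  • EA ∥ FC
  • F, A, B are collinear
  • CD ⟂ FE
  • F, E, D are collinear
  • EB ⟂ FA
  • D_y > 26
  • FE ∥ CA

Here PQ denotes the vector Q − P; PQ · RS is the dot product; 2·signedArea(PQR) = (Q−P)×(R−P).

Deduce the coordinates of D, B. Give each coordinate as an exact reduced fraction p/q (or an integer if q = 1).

B = (69/17, 200/17)
D = (-1735/274, 7319/274)

1. D_x = -1735/274  [F, E, D are collinear ∩ CD ⟂ FE]
2. D_y = 7319/274  [F, E, D are collinear ∩ CD ⟂ FE]
   → D = (-1735/274, 7319/274)
3. B_x = 69/17  [F, A, B are collinear ∩ EB ⟂ FA]
4. B_y = 200/17  [F, A, B are collinear ∩ EB ⟂ FA]
   → B = (69/17, 200/17)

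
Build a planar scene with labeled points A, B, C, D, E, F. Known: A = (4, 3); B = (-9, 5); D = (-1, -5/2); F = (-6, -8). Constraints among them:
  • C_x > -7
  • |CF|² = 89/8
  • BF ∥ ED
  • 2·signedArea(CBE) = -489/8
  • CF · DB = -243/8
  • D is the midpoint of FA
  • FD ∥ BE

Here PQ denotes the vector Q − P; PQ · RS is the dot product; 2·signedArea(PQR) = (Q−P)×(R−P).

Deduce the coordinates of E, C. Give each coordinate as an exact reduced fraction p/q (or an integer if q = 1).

C = (-27/4, -19/4)
E = (-4, 21/2)

1. E_x = -4  [BF ∥ ED ∩ FD ∥ BE]
2. E_y = 21/2  [BF ∥ ED ∩ FD ∥ BE]
   → E = (-4, 21/2)
3. C_x = -27/4  [CF · DB = -243/8 ∩ 2·signedArea(CBE) = -489/8]
4. C_y = -19/4  [CF · DB = -243/8 ∩ 2·signedArea(CBE) = -489/8]
   → C = (-27/4, -19/4)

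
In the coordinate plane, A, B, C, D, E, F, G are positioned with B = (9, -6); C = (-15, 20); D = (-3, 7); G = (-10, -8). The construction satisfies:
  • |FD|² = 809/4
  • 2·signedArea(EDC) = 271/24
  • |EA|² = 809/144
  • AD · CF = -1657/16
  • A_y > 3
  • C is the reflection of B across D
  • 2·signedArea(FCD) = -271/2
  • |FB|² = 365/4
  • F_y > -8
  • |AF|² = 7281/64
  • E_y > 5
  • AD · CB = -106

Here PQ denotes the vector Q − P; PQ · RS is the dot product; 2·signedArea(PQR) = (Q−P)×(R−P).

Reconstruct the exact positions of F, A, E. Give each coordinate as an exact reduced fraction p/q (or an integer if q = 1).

A = (-19/8, 7/2)
E = (-67/24, 35/6)
F = (-1/2, -7)

1. F_x = -1/2  [line 13·x + 12·y + 181/2 = 0 ∩ |FB|² = 365/4]
2. F_y = -7  [line 13·x + 12·y + 181/2 = 0 ∩ |FB|² = 365/4]
   → F = (-1/2, -7)
3. A_x = -19/8  [AD · CB = -106 ∩ AD · CF = -1657/16]
4. A_y = 7/2  [AD · CB = -106 ∩ AD · CF = -1657/16]
   → A = (-19/8, 7/2)
5. E_x = -67/24  [line -13·x + -12·y + 809/24 = 0 ∩ |EA|² = 809/144]
6. E_y = 35/6  [line -13·x + -12·y + 809/24 = 0 ∩ |EA|² = 809/144]
   → E = (-67/24, 35/6)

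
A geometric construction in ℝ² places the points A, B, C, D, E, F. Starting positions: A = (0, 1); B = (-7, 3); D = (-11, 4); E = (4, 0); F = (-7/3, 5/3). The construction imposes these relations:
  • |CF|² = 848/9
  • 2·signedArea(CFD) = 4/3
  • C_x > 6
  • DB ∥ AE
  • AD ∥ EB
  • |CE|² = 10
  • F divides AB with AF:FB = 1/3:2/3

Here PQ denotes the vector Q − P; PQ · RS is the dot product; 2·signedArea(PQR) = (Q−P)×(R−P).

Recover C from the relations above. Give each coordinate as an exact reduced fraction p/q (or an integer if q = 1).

1. C_x = 7  [line -7/3·x + -26/3·y + 23/3 = 0 ∩ |CF|² = 848/9]
2. C_y = -1  [line -7/3·x + -26/3·y + 23/3 = 0 ∩ |CF|² = 848/9]
   → C = (7, -1)

C = (7, -1)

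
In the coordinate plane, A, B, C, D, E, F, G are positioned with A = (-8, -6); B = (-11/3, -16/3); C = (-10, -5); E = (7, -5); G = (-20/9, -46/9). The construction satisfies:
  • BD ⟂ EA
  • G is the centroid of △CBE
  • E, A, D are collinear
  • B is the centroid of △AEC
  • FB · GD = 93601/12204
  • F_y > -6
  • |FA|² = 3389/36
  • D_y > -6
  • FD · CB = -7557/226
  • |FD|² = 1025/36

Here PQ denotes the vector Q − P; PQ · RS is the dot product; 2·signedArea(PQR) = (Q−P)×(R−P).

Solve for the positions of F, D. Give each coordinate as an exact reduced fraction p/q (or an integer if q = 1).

1. D_x = -823/226  [E, A, D are collinear ∩ BD ⟂ EA]
2. D_y = -3871/678  [E, A, D are collinear ∩ BD ⟂ EA]
   → D = (-823/226, -3871/678)
3. F_x = 5/3  [FD · CB = -7557/226 ∩ FB · GD = 93601/12204]
4. F_y = -31/6  [FD · CB = -7557/226 ∩ FB · GD = 93601/12204]
   → F = (5/3, -31/6)

D = (-823/226, -3871/678)
F = (5/3, -31/6)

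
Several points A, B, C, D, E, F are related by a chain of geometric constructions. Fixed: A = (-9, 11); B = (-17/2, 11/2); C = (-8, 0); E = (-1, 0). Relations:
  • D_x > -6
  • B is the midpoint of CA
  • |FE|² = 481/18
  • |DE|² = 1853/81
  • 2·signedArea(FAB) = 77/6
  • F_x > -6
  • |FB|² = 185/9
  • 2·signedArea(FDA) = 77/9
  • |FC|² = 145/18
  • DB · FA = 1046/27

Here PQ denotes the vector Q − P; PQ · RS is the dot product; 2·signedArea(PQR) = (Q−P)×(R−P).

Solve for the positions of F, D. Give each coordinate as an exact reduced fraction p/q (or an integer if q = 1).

1. F_x = -35/6  [line 11/2·x + 1/2·y + 187/6 = 0 ∩ |FB|² = 185/9]
2. F_y = 11/6  [line 11/2·x + 1/2·y + 187/6 = 0 ∩ |FB|² = 185/9]
   → F = (-35/6, 11/6)
3. D_x = -46/9  [2·signedArea(FDA) = 77/9 ∩ DB · FA = 1046/27]
4. D_y = 22/9  [2·signedArea(FDA) = 77/9 ∩ DB · FA = 1046/27]
   → D = (-46/9, 22/9)

D = (-46/9, 22/9)
F = (-35/6, 11/6)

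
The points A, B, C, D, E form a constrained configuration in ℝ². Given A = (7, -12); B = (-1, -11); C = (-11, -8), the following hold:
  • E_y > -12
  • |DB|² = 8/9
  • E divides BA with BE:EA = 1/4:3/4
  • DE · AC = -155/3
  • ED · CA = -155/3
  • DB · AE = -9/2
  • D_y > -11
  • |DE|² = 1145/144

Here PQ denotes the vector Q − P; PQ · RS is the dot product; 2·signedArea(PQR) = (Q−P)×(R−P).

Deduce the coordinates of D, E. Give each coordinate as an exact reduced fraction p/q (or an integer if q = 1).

D = (-5/3, -31/3)
E = (1, -45/4)

1. E_x = 1  [E divides BA with BE:EA = 1/4:3/4]
2. E_y = -45/4  [E divides BA with BE:EA = 1/4:3/4]
   → E = (1, -45/4)
3. D_x = -5/3  [DB · AE = -9/2 ∩ DE · AC = -155/3]
4. D_y = -31/3  [DB · AE = -9/2 ∩ DE · AC = -155/3]
   → D = (-5/3, -31/3)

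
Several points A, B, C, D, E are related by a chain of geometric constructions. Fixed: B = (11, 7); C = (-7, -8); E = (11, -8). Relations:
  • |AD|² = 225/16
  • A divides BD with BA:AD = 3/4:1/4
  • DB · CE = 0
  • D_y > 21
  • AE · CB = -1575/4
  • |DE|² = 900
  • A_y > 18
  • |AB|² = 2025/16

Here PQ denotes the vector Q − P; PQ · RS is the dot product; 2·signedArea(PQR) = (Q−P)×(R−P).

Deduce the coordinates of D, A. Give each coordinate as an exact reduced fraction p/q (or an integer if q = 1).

A = (11, 73/4)
D = (11, 22)

1. D_x = 11  [DB · CE = 0]
2. D_y = 22  [|DE|² = 900]
   → D = (11, 22)
3. A_x = 11  [A divides BD with BA:AD = 3/4:1/4]
4. A_y = 73/4  [A divides BD with BA:AD = 3/4:1/4]
   → A = (11, 73/4)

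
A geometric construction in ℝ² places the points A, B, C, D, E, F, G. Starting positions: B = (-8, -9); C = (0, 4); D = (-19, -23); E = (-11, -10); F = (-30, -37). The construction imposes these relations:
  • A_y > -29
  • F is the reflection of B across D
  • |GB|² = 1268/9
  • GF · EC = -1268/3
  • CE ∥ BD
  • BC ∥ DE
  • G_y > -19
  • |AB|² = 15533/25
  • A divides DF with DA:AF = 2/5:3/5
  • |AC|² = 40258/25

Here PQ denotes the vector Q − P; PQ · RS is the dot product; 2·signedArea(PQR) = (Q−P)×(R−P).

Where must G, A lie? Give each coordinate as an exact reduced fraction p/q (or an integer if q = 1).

1. G_x = -46/3  [line -11·x + -14·y + -1276/3 = 0 ∩ |GB|² = 1268/9]
2. G_y = -55/3  [line -11·x + -14·y + -1276/3 = 0 ∩ |GB|² = 1268/9]
   → G = (-46/3, -55/3)
3. A_x = -117/5  [A divides DF with DA:AF = 2/5:3/5]
4. A_y = -143/5  [A divides DF with DA:AF = 2/5:3/5]
   → A = (-117/5, -143/5)

A = (-117/5, -143/5)
G = (-46/3, -55/3)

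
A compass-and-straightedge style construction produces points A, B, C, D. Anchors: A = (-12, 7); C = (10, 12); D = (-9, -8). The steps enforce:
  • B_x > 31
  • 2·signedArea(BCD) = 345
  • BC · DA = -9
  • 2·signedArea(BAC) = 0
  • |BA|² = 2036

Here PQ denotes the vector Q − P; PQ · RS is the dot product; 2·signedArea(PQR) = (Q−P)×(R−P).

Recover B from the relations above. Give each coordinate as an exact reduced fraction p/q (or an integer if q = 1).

1. B_x = 32  [2·signedArea(BAC) = 0 ∩ 2·signedArea(BCD) = 345]
2. B_y = 17  [2·signedArea(BAC) = 0 ∩ 2·signedArea(BCD) = 345]
   → B = (32, 17)

B = (32, 17)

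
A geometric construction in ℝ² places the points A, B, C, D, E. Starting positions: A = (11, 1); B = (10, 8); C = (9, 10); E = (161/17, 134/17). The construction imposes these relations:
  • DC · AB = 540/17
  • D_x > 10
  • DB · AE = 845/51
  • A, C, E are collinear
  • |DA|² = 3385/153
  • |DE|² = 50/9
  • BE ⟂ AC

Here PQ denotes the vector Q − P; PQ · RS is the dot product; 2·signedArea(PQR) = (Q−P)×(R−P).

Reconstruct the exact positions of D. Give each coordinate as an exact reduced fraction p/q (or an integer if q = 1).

D = (518/51, 287/51)

1. D_x = 518/51  [DC · AB = 540/17 ∩ DB · AE = 845/51]
2. D_y = 287/51  [DC · AB = 540/17 ∩ DB · AE = 845/51]
   → D = (518/51, 287/51)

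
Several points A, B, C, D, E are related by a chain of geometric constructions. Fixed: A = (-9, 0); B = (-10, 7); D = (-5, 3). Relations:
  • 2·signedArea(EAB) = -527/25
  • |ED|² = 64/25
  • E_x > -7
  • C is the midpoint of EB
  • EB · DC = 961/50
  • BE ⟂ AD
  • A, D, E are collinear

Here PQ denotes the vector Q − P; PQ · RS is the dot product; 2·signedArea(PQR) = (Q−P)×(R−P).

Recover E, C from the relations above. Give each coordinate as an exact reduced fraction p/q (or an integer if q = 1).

C = (-407/50, 113/25)
E = (-157/25, 51/25)

1. E_x = -157/25  [A, D, E are collinear ∩ BE ⟂ AD]
2. E_y = 51/25  [A, D, E are collinear ∩ BE ⟂ AD]
   → E = (-157/25, 51/25)
3. C_x = -407/50  [C is the midpoint of EB]
4. C_y = 113/25  [C is the midpoint of EB]
   → C = (-407/50, 113/25)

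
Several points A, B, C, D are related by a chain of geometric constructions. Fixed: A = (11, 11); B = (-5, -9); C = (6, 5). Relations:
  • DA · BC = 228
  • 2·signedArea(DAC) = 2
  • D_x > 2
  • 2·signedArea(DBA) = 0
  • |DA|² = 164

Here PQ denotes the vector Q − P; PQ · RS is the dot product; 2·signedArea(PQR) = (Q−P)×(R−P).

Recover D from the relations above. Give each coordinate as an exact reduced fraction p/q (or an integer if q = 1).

D = (3, 1)

1. D_x = 3  [2·signedArea(DBA) = 0 ∩ DA · BC = 228]
2. D_y = 1  [2·signedArea(DBA) = 0 ∩ DA · BC = 228]
   → D = (3, 1)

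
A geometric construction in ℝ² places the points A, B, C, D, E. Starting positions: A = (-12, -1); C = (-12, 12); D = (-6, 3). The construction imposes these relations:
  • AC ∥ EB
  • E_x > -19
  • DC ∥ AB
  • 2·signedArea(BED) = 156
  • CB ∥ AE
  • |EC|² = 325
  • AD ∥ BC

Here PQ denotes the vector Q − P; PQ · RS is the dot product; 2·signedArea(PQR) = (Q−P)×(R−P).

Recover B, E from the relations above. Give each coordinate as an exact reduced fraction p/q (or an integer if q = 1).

1. B_x = -18  [AD ∥ BC ∩ DC ∥ AB]
2. B_y = 8  [AD ∥ BC ∩ DC ∥ AB]
   → B = (-18, 8)
3. E_x = -18  [AC ∥ EB ∩ CB ∥ AE]
4. E_y = -5  [AC ∥ EB ∩ CB ∥ AE]
   → E = (-18, -5)

B = (-18, 8)
E = (-18, -5)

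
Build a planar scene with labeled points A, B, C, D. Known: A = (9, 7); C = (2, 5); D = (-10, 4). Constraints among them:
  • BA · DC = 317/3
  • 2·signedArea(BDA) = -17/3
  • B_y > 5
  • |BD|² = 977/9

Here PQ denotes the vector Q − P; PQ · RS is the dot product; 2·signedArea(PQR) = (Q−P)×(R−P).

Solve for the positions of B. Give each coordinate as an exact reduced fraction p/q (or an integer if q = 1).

B = (1/3, 16/3)

1. B_x = 1/3  [BA · DC = 317/3 ∩ 2·signedArea(BDA) = -17/3]
2. B_y = 16/3  [BA · DC = 317/3 ∩ 2·signedArea(BDA) = -17/3]
   → B = (1/3, 16/3)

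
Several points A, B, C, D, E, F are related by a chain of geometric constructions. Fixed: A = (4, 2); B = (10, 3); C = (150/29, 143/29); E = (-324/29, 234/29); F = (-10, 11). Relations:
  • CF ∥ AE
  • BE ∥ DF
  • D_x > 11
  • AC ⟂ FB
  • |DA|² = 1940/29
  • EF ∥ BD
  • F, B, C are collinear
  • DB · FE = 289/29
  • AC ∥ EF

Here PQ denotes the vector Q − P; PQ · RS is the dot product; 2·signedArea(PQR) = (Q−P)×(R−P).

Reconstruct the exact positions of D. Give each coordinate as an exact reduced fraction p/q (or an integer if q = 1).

D = (324/29, 172/29)

1. D_x = 324/29  [BE ∥ DF ∩ EF ∥ BD]
2. D_y = 172/29  [BE ∥ DF ∩ EF ∥ BD]
   → D = (324/29, 172/29)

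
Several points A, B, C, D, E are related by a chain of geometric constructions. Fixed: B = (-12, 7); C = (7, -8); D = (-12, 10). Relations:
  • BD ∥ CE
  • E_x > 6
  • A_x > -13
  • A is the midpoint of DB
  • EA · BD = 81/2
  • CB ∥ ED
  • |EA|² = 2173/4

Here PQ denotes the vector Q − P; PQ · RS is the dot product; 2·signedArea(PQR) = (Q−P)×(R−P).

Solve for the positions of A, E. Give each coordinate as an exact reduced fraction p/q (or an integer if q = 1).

1. A_x = -12  [A is the midpoint of DB]
2. A_y = 17/2  [A is the midpoint of DB]
   → A = (-12, 17/2)
3. E_x = 7  [CB ∥ ED ∩ BD ∥ CE]
4. E_y = -5  [CB ∥ ED ∩ BD ∥ CE]
   → E = (7, -5)

A = (-12, 17/2)
E = (7, -5)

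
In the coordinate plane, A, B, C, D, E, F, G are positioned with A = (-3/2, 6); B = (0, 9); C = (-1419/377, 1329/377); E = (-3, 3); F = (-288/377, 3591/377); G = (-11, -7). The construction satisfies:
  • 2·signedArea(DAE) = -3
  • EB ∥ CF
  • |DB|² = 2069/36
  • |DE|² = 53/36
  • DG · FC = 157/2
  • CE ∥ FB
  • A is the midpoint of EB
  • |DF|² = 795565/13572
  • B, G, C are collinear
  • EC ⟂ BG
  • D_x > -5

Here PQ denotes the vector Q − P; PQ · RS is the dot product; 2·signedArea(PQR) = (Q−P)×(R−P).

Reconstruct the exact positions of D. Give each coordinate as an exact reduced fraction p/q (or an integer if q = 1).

D = (-25/6, 8/3)

1. D_x = -25/6  [2·signedArea(DAE) = -3 ∩ DG · FC = 157/2]
2. D_y = 8/3  [2·signedArea(DAE) = -3 ∩ DG · FC = 157/2]
   → D = (-25/6, 8/3)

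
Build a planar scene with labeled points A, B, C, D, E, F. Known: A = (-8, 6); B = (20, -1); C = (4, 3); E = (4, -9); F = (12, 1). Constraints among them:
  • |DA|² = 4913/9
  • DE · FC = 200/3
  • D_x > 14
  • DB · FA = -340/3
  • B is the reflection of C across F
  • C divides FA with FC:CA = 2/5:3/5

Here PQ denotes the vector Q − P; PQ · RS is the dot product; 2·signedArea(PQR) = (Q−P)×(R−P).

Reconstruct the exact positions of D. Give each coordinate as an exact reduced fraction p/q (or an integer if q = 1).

1. D_x = 44/3  [line 20·x + -5·y + -875/3 = 0 ∩ |DA|² = 4913/9]
2. D_y = 1/3  [line 20·x + -5·y + -875/3 = 0 ∩ |DA|² = 4913/9]
   → D = (44/3, 1/3)

D = (44/3, 1/3)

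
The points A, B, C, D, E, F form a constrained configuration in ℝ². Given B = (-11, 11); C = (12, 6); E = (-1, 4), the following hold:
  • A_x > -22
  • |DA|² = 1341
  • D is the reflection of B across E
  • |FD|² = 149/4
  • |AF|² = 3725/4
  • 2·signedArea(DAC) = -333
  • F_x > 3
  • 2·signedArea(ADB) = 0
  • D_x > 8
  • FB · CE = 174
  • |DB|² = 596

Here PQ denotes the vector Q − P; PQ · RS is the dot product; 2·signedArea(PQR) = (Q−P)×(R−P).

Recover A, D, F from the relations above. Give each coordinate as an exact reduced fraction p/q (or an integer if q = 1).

A = (-21, 18)
D = (9, -3)
F = (4, 1/2)

1. D_x = 9  [D is the reflection of B across E]
2. D_y = -3  [D is the reflection of B across E]
   → D = (9, -3)
3. A_x = -21  [2·signedArea(ADB) = 0 ∩ 2·signedArea(DAC) = -333]
4. A_y = 18  [2·signedArea(ADB) = 0 ∩ 2·signedArea(DAC) = -333]
   → A = (-21, 18)
5. F_x = 4  [line 13·x + 2·y + -53 = 0 ∩ |AF|² = 3725/4]
6. F_y = 1/2  [line 13·x + 2·y + -53 = 0 ∩ |AF|² = 3725/4]
   → F = (4, 1/2)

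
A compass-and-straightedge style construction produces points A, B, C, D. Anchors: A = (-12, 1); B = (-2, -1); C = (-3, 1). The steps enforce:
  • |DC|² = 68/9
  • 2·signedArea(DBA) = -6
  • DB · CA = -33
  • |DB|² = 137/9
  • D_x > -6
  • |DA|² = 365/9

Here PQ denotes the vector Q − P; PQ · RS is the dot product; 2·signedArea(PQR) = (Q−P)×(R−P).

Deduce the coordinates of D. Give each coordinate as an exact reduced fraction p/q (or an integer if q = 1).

1. D_x = -17/3  [DB · CA = -33 ∩ 2·signedArea(DBA) = -6]
2. D_y = 1/3  [DB · CA = -33 ∩ 2·signedArea(DBA) = -6]
   → D = (-17/3, 1/3)

D = (-17/3, 1/3)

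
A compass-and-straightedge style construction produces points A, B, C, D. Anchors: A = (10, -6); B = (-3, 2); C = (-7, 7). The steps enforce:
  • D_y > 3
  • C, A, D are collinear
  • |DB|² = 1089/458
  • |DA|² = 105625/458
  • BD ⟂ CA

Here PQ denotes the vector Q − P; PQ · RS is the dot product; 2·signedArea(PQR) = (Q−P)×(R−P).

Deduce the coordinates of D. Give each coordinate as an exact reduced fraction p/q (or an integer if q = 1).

1. D_x = -945/458  [C, A, D are collinear ∩ BD ⟂ CA]
2. D_y = 1477/458  [C, A, D are collinear ∩ BD ⟂ CA]
   → D = (-945/458, 1477/458)

D = (-945/458, 1477/458)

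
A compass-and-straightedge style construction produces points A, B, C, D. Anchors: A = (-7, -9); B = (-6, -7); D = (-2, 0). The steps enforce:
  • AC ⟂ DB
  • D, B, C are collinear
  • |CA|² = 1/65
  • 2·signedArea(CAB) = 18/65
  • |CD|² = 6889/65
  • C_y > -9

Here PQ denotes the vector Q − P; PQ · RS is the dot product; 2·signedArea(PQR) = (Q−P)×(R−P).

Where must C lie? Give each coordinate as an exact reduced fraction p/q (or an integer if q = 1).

C = (-462/65, -581/65)

1. C_x = -462/65  [D, B, C are collinear ∩ AC ⟂ DB]
2. C_y = -581/65  [D, B, C are collinear ∩ AC ⟂ DB]
   → C = (-462/65, -581/65)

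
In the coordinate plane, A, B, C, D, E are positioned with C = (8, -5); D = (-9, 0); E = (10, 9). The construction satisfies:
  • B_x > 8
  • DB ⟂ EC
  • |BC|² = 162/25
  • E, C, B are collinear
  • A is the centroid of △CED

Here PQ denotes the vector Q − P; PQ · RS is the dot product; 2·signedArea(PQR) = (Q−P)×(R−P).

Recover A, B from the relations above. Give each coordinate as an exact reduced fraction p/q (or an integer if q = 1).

1. A_x = 3  [A is the centroid of △CED]
2. A_y = 4/3  [A is the centroid of △CED]
   → A = (3, 4/3)
3. B_x = 209/25  [E, C, B are collinear ∩ DB ⟂ EC]
4. B_y = -62/25  [E, C, B are collinear ∩ DB ⟂ EC]
   → B = (209/25, -62/25)

A = (3, 4/3)
B = (209/25, -62/25)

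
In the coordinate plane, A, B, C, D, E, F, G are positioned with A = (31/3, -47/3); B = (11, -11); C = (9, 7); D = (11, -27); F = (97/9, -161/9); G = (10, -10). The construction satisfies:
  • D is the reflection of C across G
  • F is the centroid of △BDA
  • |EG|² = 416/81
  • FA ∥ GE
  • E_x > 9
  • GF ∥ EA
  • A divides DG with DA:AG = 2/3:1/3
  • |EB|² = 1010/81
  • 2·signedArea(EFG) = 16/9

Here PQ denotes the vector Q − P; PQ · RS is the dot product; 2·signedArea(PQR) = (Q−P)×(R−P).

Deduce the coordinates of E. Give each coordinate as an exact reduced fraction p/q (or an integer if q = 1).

1. E_x = 86/9  [GF ∥ EA ∩ FA ∥ GE]
2. E_y = -70/9  [GF ∥ EA ∩ FA ∥ GE]
   → E = (86/9, -70/9)

E = (86/9, -70/9)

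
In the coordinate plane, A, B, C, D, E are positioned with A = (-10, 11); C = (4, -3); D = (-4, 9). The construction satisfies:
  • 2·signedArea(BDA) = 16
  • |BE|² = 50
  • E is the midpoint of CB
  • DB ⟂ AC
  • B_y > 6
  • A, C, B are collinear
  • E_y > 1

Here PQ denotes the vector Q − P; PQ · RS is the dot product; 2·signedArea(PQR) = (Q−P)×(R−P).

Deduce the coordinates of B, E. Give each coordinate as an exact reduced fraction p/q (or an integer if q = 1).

1. B_x = -6  [A, C, B are collinear ∩ DB ⟂ AC]
2. B_y = 7  [A, C, B are collinear ∩ DB ⟂ AC]
   → B = (-6, 7)
3. E_x = -1  [E is the midpoint of CB]
4. E_y = 2  [E is the midpoint of CB]
   → E = (-1, 2)

B = (-6, 7)
E = (-1, 2)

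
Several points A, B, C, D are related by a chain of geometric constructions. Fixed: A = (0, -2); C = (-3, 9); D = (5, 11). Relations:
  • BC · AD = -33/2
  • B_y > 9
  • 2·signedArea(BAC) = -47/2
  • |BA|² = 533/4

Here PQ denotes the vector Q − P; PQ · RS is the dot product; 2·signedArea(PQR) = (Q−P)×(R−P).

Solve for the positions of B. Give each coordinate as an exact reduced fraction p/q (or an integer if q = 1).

B = (-1, 19/2)

1. B_x = -1  [2·signedArea(BAC) = -47/2 ∩ BC · AD = -33/2]
2. B_y = 19/2  [2·signedArea(BAC) = -47/2 ∩ BC · AD = -33/2]
   → B = (-1, 19/2)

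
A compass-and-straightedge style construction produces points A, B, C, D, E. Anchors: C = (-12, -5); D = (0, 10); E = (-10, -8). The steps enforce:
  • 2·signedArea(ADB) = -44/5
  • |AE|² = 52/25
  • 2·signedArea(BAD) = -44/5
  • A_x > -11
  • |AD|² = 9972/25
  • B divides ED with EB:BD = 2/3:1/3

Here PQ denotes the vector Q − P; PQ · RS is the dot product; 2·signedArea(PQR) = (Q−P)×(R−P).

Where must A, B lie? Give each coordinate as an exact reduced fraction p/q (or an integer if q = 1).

1. B_x = -10/3  [B divides ED with EB:BD = 2/3:1/3]
2. B_y = 4  [B divides ED with EB:BD = 2/3:1/3]
   → B = (-10/3, 4)
3. A_x = -54/5  [line 6·x + -10/3·y + 632/15 = 0 ∩ |AE|² = 52/25]
4. A_y = -34/5  [line 6·x + -10/3·y + 632/15 = 0 ∩ |AE|² = 52/25]
   → A = (-54/5, -34/5)

A = (-54/5, -34/5)
B = (-10/3, 4)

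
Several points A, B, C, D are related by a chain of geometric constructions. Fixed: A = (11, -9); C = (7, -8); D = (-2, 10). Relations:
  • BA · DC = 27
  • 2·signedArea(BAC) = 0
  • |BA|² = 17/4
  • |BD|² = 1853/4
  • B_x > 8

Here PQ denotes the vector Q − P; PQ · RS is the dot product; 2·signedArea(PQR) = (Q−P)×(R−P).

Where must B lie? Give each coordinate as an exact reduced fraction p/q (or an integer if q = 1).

B = (9, -17/2)

1. B_x = 9  [2·signedArea(BAC) = 0 ∩ BA · DC = 27]
2. B_y = -17/2  [2·signedArea(BAC) = 0 ∩ BA · DC = 27]
   → B = (9, -17/2)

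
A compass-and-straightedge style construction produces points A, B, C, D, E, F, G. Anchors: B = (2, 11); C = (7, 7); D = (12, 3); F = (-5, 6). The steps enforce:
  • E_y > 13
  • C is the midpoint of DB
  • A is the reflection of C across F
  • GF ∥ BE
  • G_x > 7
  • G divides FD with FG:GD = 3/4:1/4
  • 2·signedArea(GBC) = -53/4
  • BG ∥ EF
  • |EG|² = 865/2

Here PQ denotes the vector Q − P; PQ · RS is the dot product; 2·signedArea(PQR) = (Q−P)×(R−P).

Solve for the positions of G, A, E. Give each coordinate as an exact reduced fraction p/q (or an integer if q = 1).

1. G_x = 31/4  [G divides FD with FG:GD = 3/4:1/4]
2. G_y = 15/4  [G divides FD with FG:GD = 3/4:1/4]
   → G = (31/4, 15/4)
3. A_x = -17  [A is the reflection of C across F]
4. A_y = 5  [A is the reflection of C across F]
   → A = (-17, 5)
5. E_x = -43/4  [BG ∥ EF ∩ GF ∥ BE]
6. E_y = 53/4  [BG ∥ EF ∩ GF ∥ BE]
   → E = (-43/4, 53/4)

A = (-17, 5)
E = (-43/4, 53/4)
G = (31/4, 15/4)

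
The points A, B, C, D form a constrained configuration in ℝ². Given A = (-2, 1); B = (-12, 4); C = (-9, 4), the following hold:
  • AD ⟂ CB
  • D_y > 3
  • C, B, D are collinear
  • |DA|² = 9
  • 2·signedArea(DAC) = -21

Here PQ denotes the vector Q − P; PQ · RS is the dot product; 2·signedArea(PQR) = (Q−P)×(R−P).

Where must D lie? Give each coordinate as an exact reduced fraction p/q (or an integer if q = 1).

1. D_x = -2  [C, B, D are collinear ∩ AD ⟂ CB]
2. D_y = 4  [C, B, D are collinear ∩ AD ⟂ CB]
   → D = (-2, 4)

D = (-2, 4)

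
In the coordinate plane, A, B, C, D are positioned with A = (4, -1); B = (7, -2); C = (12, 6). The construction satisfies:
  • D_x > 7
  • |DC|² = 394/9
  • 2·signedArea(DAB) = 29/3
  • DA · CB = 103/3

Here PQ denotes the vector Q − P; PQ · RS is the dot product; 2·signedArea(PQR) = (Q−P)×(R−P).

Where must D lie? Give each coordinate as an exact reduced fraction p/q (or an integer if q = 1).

D = (23/3, 1)

1. D_x = 23/3  [2·signedArea(DAB) = 29/3 ∩ DA · CB = 103/3]
2. D_y = 1  [2·signedArea(DAB) = 29/3 ∩ DA · CB = 103/3]
   → D = (23/3, 1)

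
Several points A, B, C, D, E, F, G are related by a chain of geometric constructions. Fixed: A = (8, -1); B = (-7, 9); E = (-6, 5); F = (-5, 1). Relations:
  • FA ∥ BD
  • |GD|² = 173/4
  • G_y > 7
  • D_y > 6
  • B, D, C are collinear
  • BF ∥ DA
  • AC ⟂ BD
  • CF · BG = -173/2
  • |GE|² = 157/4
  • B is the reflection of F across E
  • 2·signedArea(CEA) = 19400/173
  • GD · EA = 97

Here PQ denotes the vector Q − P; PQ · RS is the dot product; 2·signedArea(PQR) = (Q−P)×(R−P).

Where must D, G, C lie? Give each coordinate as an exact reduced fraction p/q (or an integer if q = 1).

C = (1584/173, 1127/173)
D = (6, 7)
G = (-1/2, 8)

1. D_x = 6  [BF ∥ DA ∩ FA ∥ BD]
2. D_y = 7  [BF ∥ DA ∩ FA ∥ BD]
   → D = (6, 7)
3. G_x = -1/2  [line -14·x + 6·y + -55 = 0 ∩ |GE|² = 157/4]
4. G_y = 8  [line -14·x + 6·y + -55 = 0 ∩ |GE|² = 157/4]
   → G = (-1/2, 8)
5. C_x = 1584/173  [B, D, C are collinear ∩ AC ⟂ BD]
6. C_y = 1127/173  [B, D, C are collinear ∩ AC ⟂ BD]
   → C = (1584/173, 1127/173)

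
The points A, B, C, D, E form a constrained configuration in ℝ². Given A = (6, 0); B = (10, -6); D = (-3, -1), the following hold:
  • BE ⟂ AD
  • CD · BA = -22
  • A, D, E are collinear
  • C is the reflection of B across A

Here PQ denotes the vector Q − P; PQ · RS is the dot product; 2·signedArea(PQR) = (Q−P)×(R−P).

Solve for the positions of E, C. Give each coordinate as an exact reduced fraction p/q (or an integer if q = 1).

1. E_x = 381/41  [A, D, E are collinear ∩ BE ⟂ AD]
2. E_y = 15/41  [A, D, E are collinear ∩ BE ⟂ AD]
   → E = (381/41, 15/41)
3. C_x = 2  [C is the reflection of B across A]
4. C_y = 6  [C is the reflection of B across A]
   → C = (2, 6)

C = (2, 6)
E = (381/41, 15/41)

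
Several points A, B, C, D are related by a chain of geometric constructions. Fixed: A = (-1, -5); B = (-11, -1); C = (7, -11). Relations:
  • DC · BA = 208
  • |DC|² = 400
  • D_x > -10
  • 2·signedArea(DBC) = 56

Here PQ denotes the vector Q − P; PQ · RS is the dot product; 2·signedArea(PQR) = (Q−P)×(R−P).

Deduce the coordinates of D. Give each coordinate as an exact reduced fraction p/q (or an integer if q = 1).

1. D_x = -9  [DC · BA = 208 ∩ 2·signedArea(DBC) = 56]
2. D_y = 1  [DC · BA = 208 ∩ 2·signedArea(DBC) = 56]
   → D = (-9, 1)

D = (-9, 1)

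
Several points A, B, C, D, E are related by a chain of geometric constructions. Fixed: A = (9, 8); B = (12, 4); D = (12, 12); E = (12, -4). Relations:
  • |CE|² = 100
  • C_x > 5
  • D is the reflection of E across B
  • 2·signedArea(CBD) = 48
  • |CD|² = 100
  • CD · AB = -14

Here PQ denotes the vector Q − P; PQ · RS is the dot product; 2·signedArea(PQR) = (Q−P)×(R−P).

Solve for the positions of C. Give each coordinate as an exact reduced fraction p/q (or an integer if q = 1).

C = (6, 4)

1. C_x = 6  [CD · AB = -14 ∩ 2·signedArea(CBD) = 48]
2. C_y = 4  [CD · AB = -14 ∩ 2·signedArea(CBD) = 48]
   → C = (6, 4)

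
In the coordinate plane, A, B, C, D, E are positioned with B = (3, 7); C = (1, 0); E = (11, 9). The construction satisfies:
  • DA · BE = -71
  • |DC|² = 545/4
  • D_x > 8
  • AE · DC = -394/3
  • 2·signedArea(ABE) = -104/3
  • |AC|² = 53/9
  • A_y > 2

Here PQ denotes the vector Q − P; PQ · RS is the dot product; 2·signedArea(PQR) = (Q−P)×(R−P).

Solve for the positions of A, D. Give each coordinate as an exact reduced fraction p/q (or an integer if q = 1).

A = (5/3, 7/3)
D = (9, 17/2)

1. A_x = 5/3  [line -2·x + 8·y + -46/3 = 0 ∩ |AC|² = 53/9]
2. A_y = 7/3  [line -2·x + 8·y + -46/3 = 0 ∩ |AC|² = 53/9]
   → A = (5/3, 7/3)
3. D_x = 9  [DA · BE = -71 ∩ AE · DC = -394/3]
4. D_y = 17/2  [DA · BE = -71 ∩ AE · DC = -394/3]
   → D = (9, 17/2)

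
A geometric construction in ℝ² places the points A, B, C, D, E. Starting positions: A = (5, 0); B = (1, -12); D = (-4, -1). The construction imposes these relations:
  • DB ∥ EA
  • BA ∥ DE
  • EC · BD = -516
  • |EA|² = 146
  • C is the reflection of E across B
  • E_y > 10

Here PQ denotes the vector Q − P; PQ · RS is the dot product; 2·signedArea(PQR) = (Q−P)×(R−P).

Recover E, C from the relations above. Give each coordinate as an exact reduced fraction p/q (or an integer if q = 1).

C = (2, -35)
E = (0, 11)

1. E_x = 0  [DB ∥ EA ∩ BA ∥ DE]
2. E_y = 11  [DB ∥ EA ∩ BA ∥ DE]
   → E = (0, 11)
3. C_x = 2  [C is the reflection of E across B]
4. C_y = -35  [C is the reflection of E across B]
   → C = (2, -35)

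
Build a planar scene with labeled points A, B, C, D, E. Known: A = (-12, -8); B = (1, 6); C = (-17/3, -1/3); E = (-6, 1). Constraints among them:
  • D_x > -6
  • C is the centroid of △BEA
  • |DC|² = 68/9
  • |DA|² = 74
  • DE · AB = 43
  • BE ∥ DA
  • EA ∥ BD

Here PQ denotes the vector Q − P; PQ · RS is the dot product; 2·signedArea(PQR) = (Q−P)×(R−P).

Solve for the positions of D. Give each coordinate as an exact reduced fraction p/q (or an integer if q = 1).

D = (-5, -3)

1. D_x = -5  [BE ∥ DA ∩ EA ∥ BD]
2. D_y = -3  [BE ∥ DA ∩ EA ∥ BD]
   → D = (-5, -3)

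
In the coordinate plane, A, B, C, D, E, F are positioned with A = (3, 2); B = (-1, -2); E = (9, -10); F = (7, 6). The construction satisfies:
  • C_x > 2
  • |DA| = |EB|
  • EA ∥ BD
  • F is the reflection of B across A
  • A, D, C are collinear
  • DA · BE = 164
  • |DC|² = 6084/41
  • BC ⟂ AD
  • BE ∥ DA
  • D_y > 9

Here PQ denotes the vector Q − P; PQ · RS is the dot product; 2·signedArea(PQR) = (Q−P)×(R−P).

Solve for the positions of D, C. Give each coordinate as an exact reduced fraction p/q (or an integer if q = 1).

C = (103/41, 98/41)
D = (-7, 10)

1. D_x = -7  [BE ∥ DA ∩ EA ∥ BD]
2. D_y = 10  [BE ∥ DA ∩ EA ∥ BD]
   → D = (-7, 10)
3. C_x = 103/41  [A, D, C are collinear ∩ BC ⟂ AD]
4. C_y = 98/41  [A, D, C are collinear ∩ BC ⟂ AD]
   → C = (103/41, 98/41)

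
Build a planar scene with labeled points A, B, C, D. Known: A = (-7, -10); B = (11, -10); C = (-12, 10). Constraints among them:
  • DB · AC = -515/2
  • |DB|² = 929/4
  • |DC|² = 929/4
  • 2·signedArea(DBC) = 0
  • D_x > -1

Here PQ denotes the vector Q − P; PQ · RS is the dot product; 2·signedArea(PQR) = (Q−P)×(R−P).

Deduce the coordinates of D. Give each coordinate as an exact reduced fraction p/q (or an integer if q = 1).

1. D_x = -1/2  [2·signedArea(DBC) = 0 ∩ DB · AC = -515/2]
2. D_y = 0  [2·signedArea(DBC) = 0 ∩ DB · AC = -515/2]
   → D = (-1/2, 0)

D = (-1/2, 0)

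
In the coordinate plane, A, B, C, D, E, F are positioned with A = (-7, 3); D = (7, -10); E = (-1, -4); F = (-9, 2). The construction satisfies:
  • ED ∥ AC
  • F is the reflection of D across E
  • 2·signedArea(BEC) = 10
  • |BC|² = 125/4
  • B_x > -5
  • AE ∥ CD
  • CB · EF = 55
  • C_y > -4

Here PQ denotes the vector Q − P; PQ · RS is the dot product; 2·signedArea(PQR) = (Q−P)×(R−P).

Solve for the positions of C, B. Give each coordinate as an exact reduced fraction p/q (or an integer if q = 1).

B = (-4, -1/2)
C = (1, -3)

1. C_x = 1  [AE ∥ CD ∩ ED ∥ AC]
2. C_y = -3  [AE ∥ CD ∩ ED ∥ AC]
   → C = (1, -3)
3. B_x = -4  [2·signedArea(BEC) = 10 ∩ CB · EF = 55]
4. B_y = -1/2  [2·signedArea(BEC) = 10 ∩ CB · EF = 55]
   → B = (-4, -1/2)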